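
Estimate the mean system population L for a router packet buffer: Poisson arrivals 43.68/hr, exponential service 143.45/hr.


ρ = λ/μ = 43.68/143.45 = 0.3045
L = ρ/(1−ρ) = 0.3045/(1 − 0.3045) = 0.3045/0.6955 = 0.4378

Final: 0.4378


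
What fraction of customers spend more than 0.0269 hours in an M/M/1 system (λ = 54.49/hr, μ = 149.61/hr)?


W ~ Exponential(μ−λ) for M/M/1.
μ − λ = 149.61 − 54.49 = 95.1200
P(W > t) = e^{−(μ−λ)t} = e^{−2.5587} = 0.077403

Final: 0.077403


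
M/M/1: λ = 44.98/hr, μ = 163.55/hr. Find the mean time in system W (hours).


W = 1/(μ−λ) = 1/(163.55 − 44.98) = 1/118.57 = 0.008434 hr

Final: 0.008434 hr


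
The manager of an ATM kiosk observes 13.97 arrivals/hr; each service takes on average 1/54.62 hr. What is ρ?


ρ = λ/μ = 13.97/54.62 = 0.2558

Final: 0.2558


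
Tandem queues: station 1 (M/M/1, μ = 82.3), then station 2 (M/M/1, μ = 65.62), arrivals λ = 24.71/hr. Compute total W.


Each node sees arrival rate λ = 24.71/hr (tandem ⇒ throughput preserved).
W₁ = 1/(μ₁−λ) = 1/(82.3−24.71) = 0.01736 hr
W₂ = 1/(μ₂−λ) = 1/(65.62−24.71) = 0.02444 hr
W_total = W₁ + W₂ = 0.01736 + 0.02444 = 0.04181 hr

Final: 0.04181 hr


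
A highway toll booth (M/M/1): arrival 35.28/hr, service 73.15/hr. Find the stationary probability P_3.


ρ = 35.28/73.15 = 0.4823
P_n = (1−ρ)·ρ^n = (1 − 0.4823)·0.4823^3 = 0.5177·0.112187 = 0.058080

Final: 0.058080


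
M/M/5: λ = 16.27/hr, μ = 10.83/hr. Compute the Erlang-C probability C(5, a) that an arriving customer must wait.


a = λ/μ = 1.5023; ρ = a/5 = 0.3005
P₀ = 0.222258 (from M/M/c formula)
C(c,a) = [a^c/(c!(1−ρ))]·P₀ = [7.65236/(120·0.6995)]·0.222258
= 0.09116·0.222258 = 0.020261

Final: 0.020261


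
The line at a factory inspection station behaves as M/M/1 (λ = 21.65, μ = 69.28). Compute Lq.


ρ = 21.65/69.28 = 0.3125
Lq = ρ²/(1−ρ) = 0.09766/0.6875 = 0.1420

Final: 0.1420


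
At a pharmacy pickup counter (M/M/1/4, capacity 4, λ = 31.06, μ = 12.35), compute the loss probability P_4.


ρ = λ/μ = 31.06/12.35 = 2.5150
P_K = (1−ρ)ρ^K/(1−ρ^(K+1)) = (-1.5150·40.007183)/(1 − 100.617256)
= -60.610073/-99.617256 = 0.608429

Final: 0.608429


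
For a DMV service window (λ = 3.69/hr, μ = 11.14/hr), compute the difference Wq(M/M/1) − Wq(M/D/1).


ρ = 3.69/11.14 = 0.3312
Wq(M/M/1) = ρ/(μ−λ) = 0.3312/7.45 = 0.04446 hr
Wq(M/D/1) = ρ/(2(μ−λ)) = 0.02223 hr
Savings = 0.04446 − 0.02223 = 0.02223 hr

Final: 0.02223 hr


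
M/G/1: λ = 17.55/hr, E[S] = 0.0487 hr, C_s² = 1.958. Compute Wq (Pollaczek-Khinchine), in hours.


ρ = λ·E[S] = 17.55·0.0487 = 0.8547
E[S²] = E[S]²(1+C_s²) = 0.0487²·(1+1.958) = 0.007015
Wq = λ·E[S²]/(2(1−ρ)) = 17.55·0.007015/(2·0.1453) = 0.42364 hr

Final: 0.42364 hr


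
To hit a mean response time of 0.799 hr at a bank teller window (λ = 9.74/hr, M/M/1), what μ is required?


W = 1/(μ−λ) ⇒ μ − λ = 1/W = 1/0.799 = 1.2516
μ = λ + 1/W = 9.74 + 1.2516 = 10.9916 per hr

Final: 10.9916 /hr


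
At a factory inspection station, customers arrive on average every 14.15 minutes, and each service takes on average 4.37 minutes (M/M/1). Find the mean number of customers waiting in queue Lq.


λ = 60/14.15 = 4.2403 /hr
μ = 60/4.37 = 13.7300 /hr
ρ = λ/μ = 4.2403/13.7300 = 0.3088
Lq = ρ²/(1−ρ) = 0.09538/0.6912 = 0.1380

Final: 0.1380


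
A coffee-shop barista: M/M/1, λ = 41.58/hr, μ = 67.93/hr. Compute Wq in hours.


ρ = 41.58/67.93 = 0.6121
Wq = ρ/(μ−λ) = 0.6121/(67.93 − 41.58) = 0.6121/26.35 = 0.02323 hr

Final: 0.02323 hr


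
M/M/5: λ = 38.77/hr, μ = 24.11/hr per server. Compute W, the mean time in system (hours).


a = 1.6080; ρ = 0.3216; P₀ = 0.199814
Lq = P₀·a^c·ρ/(c!(1−ρ)²) = 0.01251
Wq = Lq/λ = 0.01251/38.77 = 0.0003227 hr
W = Wq + 1/μ = 0.0003227 + 0.04148 = 0.04180 hr

Final: 0.04180 hr


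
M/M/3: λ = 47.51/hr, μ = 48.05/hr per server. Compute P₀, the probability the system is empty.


a = λ/μ = 47.51/48.05 = 0.9888; ρ = a/c = 0.3296
Σ_{k=0}^{2} a^k/k! (terms k=0..2) = 1.00000 + 0.98876 + 0.48882 = 2.47759
Tail: a^3/(3!(1−ρ)) = 0.96666/(6·0.6704) = 0.24032
P₀ = 1/(2.47759 + 0.24032) = 1/2.71790 = 0.367931

Final: 0.367931


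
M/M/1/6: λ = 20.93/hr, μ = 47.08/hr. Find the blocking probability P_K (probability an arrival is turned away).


ρ = λ/μ = 20.93/47.08 = 0.4446
P_K = (1−ρ)ρ^K/(1−ρ^(K+1)) = (0.5554·0.007720)/(1 − 0.003432)
= 0.004288/0.996568 = 0.004303

Final: 0.004303


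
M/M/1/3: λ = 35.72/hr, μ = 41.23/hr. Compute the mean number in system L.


ρ = 35.72/41.23 = 0.8664
L = ρ[1 − (K+1)ρ^K + Kρ^(K+1)] / [(1−ρ)(1−ρ^(K+1))]
Numerator: 0.8664·(1 − 4·0.650271 + 3·0.563368) = 0.077124
Denominator: (0.1336)·(0.436632) = 0.058352
L = 0.077124/0.058352 = 1.3217

Final: 1.3217


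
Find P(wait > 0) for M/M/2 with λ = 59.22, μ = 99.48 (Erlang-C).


a = λ/μ = 0.5953; ρ = a/2 = 0.2976
P₀ = 0.541250 (from M/M/c formula)
C(c,a) = [a^c/(c!(1−ρ))]·P₀ = [0.35438/(2·0.7024)]·0.541250
= 0.25228·0.541250 = 0.136546

Final: 0.136546


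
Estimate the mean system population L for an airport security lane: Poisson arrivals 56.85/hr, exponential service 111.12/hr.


ρ = λ/μ = 56.85/111.12 = 0.5116
L = ρ/(1−ρ) = 0.5116/(1 − 0.5116) = 0.5116/0.4884 = 1.0475

Final: 1.0475


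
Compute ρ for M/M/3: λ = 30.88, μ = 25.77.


ρ = λ/(cμ) = 30.88/(3·25.77) = 30.88/77.31 = 0.3994

Final: 0.3994


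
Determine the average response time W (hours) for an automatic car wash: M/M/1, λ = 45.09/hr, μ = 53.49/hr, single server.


W = 1/(μ−λ) = 1/(53.49 − 45.09) = 1/8.40 = 0.1190 hr

Final: 0.1190 hr


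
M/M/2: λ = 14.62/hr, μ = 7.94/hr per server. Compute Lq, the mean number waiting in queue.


a = λ/μ = 1.8413; ρ = a/2 = 0.9207
P₀ = 0.041311
Lq = P₀·a^c·ρ / (c!·(1−ρ)²) = 0.041311·3.39042·0.9207/(2·0.006296)
= 10.24121

Final: 10.24121


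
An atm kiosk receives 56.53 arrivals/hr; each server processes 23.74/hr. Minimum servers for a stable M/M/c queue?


Stability requires cμ > λ ⇔ c > λ/μ.
λ/μ = 56.53/23.74 = 2.3812
Minimum integer c = ⌊2.3812⌋ + 1 = 3
Check: 3·23.74 = 71.22 > 56.53, while 2·23.74 = 47.48 ≤ 56.53

Final: 3 servers


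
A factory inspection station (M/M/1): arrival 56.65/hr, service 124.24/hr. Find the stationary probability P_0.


ρ = 56.65/124.24 = 0.4560
P_n = (1−ρ)·ρ^n = (1 − 0.4560)·0.4560^0 = 0.5440·1.000000 = 0.544028

Final: 0.544028


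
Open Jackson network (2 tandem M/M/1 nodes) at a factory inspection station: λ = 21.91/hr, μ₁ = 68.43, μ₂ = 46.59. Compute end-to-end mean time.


Each node sees arrival rate λ = 21.91/hr (tandem ⇒ throughput preserved).
W₁ = 1/(μ₁−λ) = 1/(68.43−21.91) = 0.02150 hr
W₂ = 1/(μ₂−λ) = 1/(46.59−21.91) = 0.04052 hr
W_total = W₁ + W₂ = 0.02150 + 0.04052 = 0.06201 hr

Final: 0.06201 hr


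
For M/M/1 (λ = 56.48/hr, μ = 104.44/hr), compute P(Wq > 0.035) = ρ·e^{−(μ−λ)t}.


ρ = 56.48/104.44 = 0.5408
P(Wq > t) = ρ·e^{−(μ−λ)t} = 0.5408·e^{−1.6786}
= 0.5408·0.186635 = 0.100930

Final: 0.100930


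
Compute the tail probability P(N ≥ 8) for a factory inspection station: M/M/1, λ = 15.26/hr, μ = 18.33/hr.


ρ = 15.26/18.33 = 0.8325
P(N ≥ n) = ρ^n = 0.8325^8 = 0.230747

Final: 0.230747


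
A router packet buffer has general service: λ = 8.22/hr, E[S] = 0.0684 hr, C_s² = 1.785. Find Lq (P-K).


ρ = λ·E[S] = 8.22·0.0684 = 0.5622
Lq = ρ²(1+C_s²)/(2(1−ρ)) = 0.3161·(1+1.785)/(2·0.4378)
= 0.3161·2.7850/0.8755 = 1.00559

Final: 1.00559


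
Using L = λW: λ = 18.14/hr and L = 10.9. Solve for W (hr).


W = L/λ = 10.9/18.14 = 0.6009 hr

Final: 0.6009 hr


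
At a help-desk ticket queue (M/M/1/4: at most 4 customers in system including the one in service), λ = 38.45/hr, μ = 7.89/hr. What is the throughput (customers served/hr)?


ρ = 4.8733; P_K = (1−ρ)ρ^4/(1−ρ^5) = 0.795088
λ_eff = λ(1 − P_K) = 38.45·(1 − 0.795088) = 38.45·0.204912 = 7.8789 /hr

Final: 7.8789 /hr


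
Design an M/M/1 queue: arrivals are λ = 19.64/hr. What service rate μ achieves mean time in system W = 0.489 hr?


W = 1/(μ−λ) ⇒ μ − λ = 1/W = 1/0.489 = 2.0450
μ = λ + 1/W = 19.64 + 2.0450 = 21.6850 per hr

Final: 21.6850 /hr


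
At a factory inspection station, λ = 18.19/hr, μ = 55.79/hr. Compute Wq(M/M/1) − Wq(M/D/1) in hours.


ρ = 18.19/55.79 = 0.3260
Wq(M/M/1) = ρ/(μ−λ) = 0.3260/37.60 = 0.008671 hr
Wq(M/D/1) = ρ/(2(μ−λ)) = 0.004336 hr
Savings = 0.008671 − 0.004336 = 0.004336 hr

Final: 0.004336 hr


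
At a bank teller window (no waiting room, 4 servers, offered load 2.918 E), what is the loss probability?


B(c,a) = (a^c/c!) / Σ_{k=0}^{c} a^k/k!
a^4/4! = 3.020855
Σ terms (k=0..4): 1.00000 + 2.91800 + 4.25736 + 4.14099 + 3.02086 = 15.337211
B = 3.020855/15.337211 = 0.196962

Final: 0.196962


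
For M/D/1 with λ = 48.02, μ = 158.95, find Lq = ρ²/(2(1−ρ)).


ρ = 48.02/158.95 = 0.3021
M/D/1: Lq = ρ²/(2(1−ρ)) = 0.09127/(2·0.6979) = 0.06539

Final: 0.06539


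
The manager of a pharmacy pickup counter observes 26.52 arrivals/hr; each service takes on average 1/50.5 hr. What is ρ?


ρ = λ/μ = 26.52/50.5 = 0.5251

Final: 0.5251


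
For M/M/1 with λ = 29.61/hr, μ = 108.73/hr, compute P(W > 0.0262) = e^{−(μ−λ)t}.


W ~ Exponential(μ−λ) for M/M/1.
μ − λ = 108.73 − 29.61 = 79.1200
P(W > t) = e^{−(μ−λ)t} = e^{−2.0729} = 0.125815

Final: 0.125815


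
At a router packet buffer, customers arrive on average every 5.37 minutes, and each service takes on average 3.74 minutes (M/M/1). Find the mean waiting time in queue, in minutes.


λ = 60/5.37 = 11.1732 /hr
μ = 60/3.74 = 16.0428 /hr
ρ = λ/μ = 11.1732/16.0428 = 0.6965
Wq = ρ/(μ−λ) = 0.6965/(16.0428−11.1732) = 0.14302 hr
In minutes: 0.14302·60 = 8.581 min

Final: 8.581 min


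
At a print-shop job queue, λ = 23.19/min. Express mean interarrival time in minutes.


Mean interarrival time = 1/λ = 1/23.19 minute = 0.04312 minute
In minutes: 0.04312 × 1 = 0.04312 min

Final: 0.04312 min


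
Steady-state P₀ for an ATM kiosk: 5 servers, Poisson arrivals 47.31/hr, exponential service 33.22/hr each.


a = λ/μ = 47.31/33.22 = 1.4241; ρ = a/c = 0.2848
Σ_{k=0}^{4} a^k/k! (terms k=0..4) = 1.00000 + 1.42414 + 1.01409 + 0.48140 + 0.17140 = 4.09103
Tail: a^5/(5!(1−ρ)) = 5.85823/(120·0.7152) = 0.06826
P₀ = 1/(4.09103 + 0.06826) = 1/4.15929 = 0.240425

Final: 0.240425


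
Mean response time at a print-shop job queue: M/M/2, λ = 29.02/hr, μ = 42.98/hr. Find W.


a = 0.6752; ρ = 0.3376; P₀ = 0.495217
Lq = P₀·a^c·ρ/(c!(1−ρ)²) = 0.08685
Wq = Lq/λ = 0.08685/29.02 = 0.002993 hr
W = Wq + 1/μ = 0.002993 + 0.02327 = 0.02626 hr

Final: 0.02626 hr


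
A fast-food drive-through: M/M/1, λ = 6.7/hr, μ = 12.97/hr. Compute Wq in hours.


ρ = 6.7/12.97 = 0.5166
Wq = ρ/(μ−λ) = 0.5166/(12.97 − 6.7) = 0.5166/6.27 = 0.08239 hr

Final: 0.08239 hr


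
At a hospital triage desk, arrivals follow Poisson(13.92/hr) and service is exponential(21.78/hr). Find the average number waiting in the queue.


ρ = 13.92/21.78 = 0.6391
Lq = ρ²/(1−ρ) = 0.4085/0.3609 = 1.1319

Final: 1.1319


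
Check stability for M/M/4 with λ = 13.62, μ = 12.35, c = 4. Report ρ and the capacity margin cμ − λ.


Total capacity cμ = 4·12.35 = 49.40/hr
ρ = λ/(cμ) = 13.62/49.40 = 0.2757
Stable ⇔ ρ < 1: YES
Spare capacity = cμ − λ = 49.40 − 13.62 = 35.78/hr

Final: ρ = 0.2757; stable; margin = 35.78/hr


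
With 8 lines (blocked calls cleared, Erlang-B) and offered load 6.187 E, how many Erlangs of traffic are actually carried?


B(8,6.187) = 0.132329 (Erlang-B)
Carried load = a(1 − B) = 6.187·(1 − 0.132329) = 6.187·0.867671 = 5.3683 E

Final: 5.3683 Erlangs


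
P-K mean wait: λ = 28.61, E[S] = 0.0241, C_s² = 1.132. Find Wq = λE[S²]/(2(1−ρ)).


ρ = λ·E[S] = 28.61·0.0241 = 0.6895
E[S²] = E[S]²(1+C_s²) = 0.0241²·(1+1.132) = 0.001238
Wq = λ·E[S²]/(2(1−ρ)) = 28.61·0.001238/(2·0.3105) = 0.05705 hr

Final: 0.05705 hr


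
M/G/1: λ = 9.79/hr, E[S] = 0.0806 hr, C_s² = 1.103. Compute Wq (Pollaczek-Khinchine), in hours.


ρ = λ·E[S] = 9.79·0.0806 = 0.7891
E[S²] = E[S]²(1+C_s²) = 0.0806²·(1+1.103) = 0.013662
Wq = λ·E[S²]/(2(1−ρ)) = 9.79·0.013662/(2·0.2109) = 0.31705 hr

Final: 0.31705 hr


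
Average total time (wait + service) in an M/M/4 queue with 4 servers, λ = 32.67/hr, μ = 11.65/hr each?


a = 2.8043; ρ = 0.7011; P₀ = 0.049920
Lq = P₀·a^c·ρ/(c!(1−ρ)²) = 1.00923
Wq = Lq/λ = 1.00923/32.67 = 0.03089 hr
W = Wq + 1/μ = 0.03089 + 0.08584 = 0.11673 hr

Final: 0.11673 hr


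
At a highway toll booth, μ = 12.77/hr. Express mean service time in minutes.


Mean service time = 1/μ = 1/12.77 hour = 0.07831 hour
In minutes: 0.07831 × 60 = 4.6985 min

Final: 4.6985 min


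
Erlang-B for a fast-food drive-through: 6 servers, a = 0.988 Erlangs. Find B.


B(c,a) = (a^c/c!) / Σ_{k=0}^{c} a^k/k!
a^6/6! = 0.001292
Σ terms (k=0..6): 1.00000 + 0.98800 + 0.48807 + 0.16074 + 0.03970 + 0.007845 + 0.001292 = 2.685650
B = 0.001292/2.685650 = 0.0004810

Final: 0.0004810


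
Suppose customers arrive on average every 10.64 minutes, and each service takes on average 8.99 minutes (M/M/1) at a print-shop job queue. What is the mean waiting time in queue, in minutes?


λ = 60/10.64 = 5.6391 /hr
μ = 60/8.99 = 6.6741 /hr
ρ = λ/μ = 5.6391/6.6741 = 0.8449
Wq = ρ/(μ−λ) = 0.8449/(6.6741−5.6391) = 0.81636 hr
In minutes: 0.81636·60 = 48.982 min

Final: 48.982 min


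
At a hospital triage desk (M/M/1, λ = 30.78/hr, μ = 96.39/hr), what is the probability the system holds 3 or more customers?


ρ = 30.78/96.39 = 0.3193
P(N ≥ n) = ρ^n = 0.3193^3 = 0.032562

Final: 0.032562


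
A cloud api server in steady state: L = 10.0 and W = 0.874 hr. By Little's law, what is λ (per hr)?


λ = L/W = 10.0/0.874 = 11.4416 /hr

Final: 11.4416 /hr


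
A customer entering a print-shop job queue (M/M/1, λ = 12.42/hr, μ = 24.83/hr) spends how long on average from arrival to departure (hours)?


W = 1/(μ−λ) = 1/(24.83 − 12.42) = 1/12.41 = 0.08058 hr

Final: 0.08058 hr


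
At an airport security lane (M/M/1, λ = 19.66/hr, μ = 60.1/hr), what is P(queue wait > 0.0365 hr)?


ρ = 19.66/60.1 = 0.3271
P(Wq > t) = ρ·e^{−(μ−λ)t} = 0.3271·e^{−1.4761}
= 0.3271·0.228536 = 0.074759

Final: 0.074759


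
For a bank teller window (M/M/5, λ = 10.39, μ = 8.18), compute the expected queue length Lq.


a = λ/μ = 1.2702; ρ = a/5 = 0.2540
P₀ = 0.280603
Lq = P₀·a^c·ρ / (c!·(1−ρ)²) = 0.280603·3.30606·0.2540/(120·0.55646)
= 0.003529

Final: 0.003529


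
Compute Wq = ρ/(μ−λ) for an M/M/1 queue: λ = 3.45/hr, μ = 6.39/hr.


ρ = 3.45/6.39 = 0.5399
Wq = ρ/(μ−λ) = 0.5399/(6.39 − 3.45) = 0.5399/2.94 = 0.1836 hr

Final: 0.1836 hr


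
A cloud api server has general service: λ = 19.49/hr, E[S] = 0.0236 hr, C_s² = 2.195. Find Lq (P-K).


ρ = λ·E[S] = 19.49·0.0236 = 0.4600
Lq = ρ²(1+C_s²)/(2(1−ρ)) = 0.2116·(1+2.195)/(2·0.5400)
= 0.2116·3.1950/1.0801 = 0.62584

Final: 0.62584


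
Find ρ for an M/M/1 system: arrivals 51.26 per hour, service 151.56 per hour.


ρ = λ/μ = 51.26/151.56 = 0.3382

Final: 0.3382


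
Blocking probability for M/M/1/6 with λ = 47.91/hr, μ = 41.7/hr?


ρ = λ/μ = 47.91/41.7 = 1.1489
P_K = (1−ρ)ρ^K/(1−ρ^(K+1)) = (-0.1489·2.300068)/(1 − 2.642596)
= -0.342528/-1.642596 = 0.208528

Final: 0.208528


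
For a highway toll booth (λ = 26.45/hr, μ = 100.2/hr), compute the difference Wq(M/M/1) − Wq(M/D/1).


ρ = 26.45/100.2 = 0.2640
Wq(M/M/1) = ρ/(μ−λ) = 0.2640/73.75 = 0.003579 hr
Wq(M/D/1) = ρ/(2(μ−λ)) = 0.001790 hr
Savings = 0.003579 − 0.001790 = 0.001790 hr

Final: 0.001790 hr


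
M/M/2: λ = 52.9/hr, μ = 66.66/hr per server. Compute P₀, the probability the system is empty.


a = λ/μ = 52.9/66.66 = 0.7936; ρ = a/c = 0.3968
Σ_{k=0}^{1} a^k/k! (terms k=0..1) = 1.00000 + 0.79358 = 1.79358
Tail: a^2/(2!(1−ρ)) = 0.62977/(2·0.6032) = 0.52201
P₀ = 1/(1.79358 + 0.52201) = 1/2.31559 = 0.431855

Final: 0.431855


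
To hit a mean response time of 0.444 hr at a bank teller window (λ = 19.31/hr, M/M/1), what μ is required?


W = 1/(μ−λ) ⇒ μ − λ = 1/W = 1/0.444 = 2.2523
μ = λ + 1/W = 19.31 + 2.2523 = 21.5623 per hr

Final: 21.5623 /hr


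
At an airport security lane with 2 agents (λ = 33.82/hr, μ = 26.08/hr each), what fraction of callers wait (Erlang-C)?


a = λ/μ = 1.2968; ρ = a/2 = 0.6484
P₀ = 0.213305 (from M/M/c formula)
C(c,a) = [a^c/(c!(1−ρ))]·P₀ = [1.68164/(2·0.3516)]·0.213305
= 2.39133·0.213305 = 0.510085

Final: 0.510085


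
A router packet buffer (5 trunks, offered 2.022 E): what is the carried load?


B(5,2.022) = 0.037948 (Erlang-B)
Carried load = a(1 − B) = 2.022·(1 − 0.037948) = 2.022·0.962052 = 1.9453 E

Final: 1.9453 Erlangs


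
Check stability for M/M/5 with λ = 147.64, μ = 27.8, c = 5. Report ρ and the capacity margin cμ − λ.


Total capacity cμ = 5·27.8 = 139.00/hr
ρ = λ/(cμ) = 147.64/139.00 = 1.0622
Stable ⇔ ρ < 1: NO
Spare capacity = cμ − λ = 139.00 − 147.64 = -8.64/hr

Final: ρ = 1.0622; unstable; margin = -8.64/hr


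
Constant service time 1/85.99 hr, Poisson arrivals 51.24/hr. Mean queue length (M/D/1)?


ρ = 51.24/85.99 = 0.5959
M/D/1: Lq = ρ²/(2(1−ρ)) = 0.3551/(2·0.4041) = 0.43932

Final: 0.43932


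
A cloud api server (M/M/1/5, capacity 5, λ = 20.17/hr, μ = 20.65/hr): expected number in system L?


ρ = 20.17/20.65 = 0.9768
L = ρ[1 − (K+1)ρ^K + Kρ^(K+1)] / [(1−ρ)(1−ρ^(K+1))]
Numerator: 0.9768·(1 − 6·0.889056 + 5·0.868390) = 0.007438
Denominator: (0.02324)·(0.131610) = 0.003059
L = 0.007438/0.003059 = 2.4314

Final: 2.4314


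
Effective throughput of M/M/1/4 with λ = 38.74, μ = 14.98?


ρ = 2.5861; P_K = (1−ρ)ρ^4/(1−ρ^5) = 0.618668
λ_eff = λ(1 − P_K) = 38.74·(1 − 0.618668) = 38.74·0.381332 = 14.7728 /hr

Final: 14.7728 /hr


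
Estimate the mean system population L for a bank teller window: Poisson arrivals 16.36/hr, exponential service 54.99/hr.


ρ = λ/μ = 16.36/54.99 = 0.2975
L = ρ/(1−ρ) = 0.2975/(1 − 0.2975) = 0.2975/0.7025 = 0.4235

Final: 0.4235


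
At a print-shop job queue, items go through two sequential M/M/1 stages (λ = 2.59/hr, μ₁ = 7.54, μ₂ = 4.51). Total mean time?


Each node sees arrival rate λ = 2.59/hr (tandem ⇒ throughput preserved).
W₁ = 1/(μ₁−λ) = 1/(7.54−2.59) = 0.20202 hr
W₂ = 1/(μ₂−λ) = 1/(4.51−2.59) = 0.52083 hr
W_total = W₁ + W₂ = 0.20202 + 0.52083 = 0.72285 hr

Final: 0.72285 hr


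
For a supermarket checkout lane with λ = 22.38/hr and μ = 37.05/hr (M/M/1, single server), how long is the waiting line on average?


ρ = 22.38/37.05 = 0.6040
Lq = ρ²/(1−ρ) = 0.3649/0.3960 = 0.9215

Final: 0.9215


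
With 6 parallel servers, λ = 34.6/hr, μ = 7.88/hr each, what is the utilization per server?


ρ = λ/(cμ) = 34.6/(6·7.88) = 34.6/47.28 = 0.7318

Final: 0.7318


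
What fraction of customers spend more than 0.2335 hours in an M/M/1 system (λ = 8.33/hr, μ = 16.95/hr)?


W ~ Exponential(μ−λ) for M/M/1.
μ − λ = 16.95 − 8.33 = 8.6200
P(W > t) = e^{−(μ−λ)t} = e^{−2.0128} = 0.133618

Final: 0.133618


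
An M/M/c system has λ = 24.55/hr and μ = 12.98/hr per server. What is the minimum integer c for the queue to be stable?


Stability requires cμ > λ ⇔ c > λ/μ.
λ/μ = 24.55/12.98 = 1.8914
Minimum integer c = ⌊1.8914⌋ + 1 = 2
Check: 2·12.98 = 25.96 > 24.55, while 1·12.98 = 12.98 ≤ 24.55

Final: 2 servers


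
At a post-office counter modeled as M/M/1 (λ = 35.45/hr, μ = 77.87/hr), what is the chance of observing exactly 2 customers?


ρ = 35.45/77.87 = 0.4552
P_n = (1−ρ)·ρ^n = (1 − 0.4552)·0.4552^2 = 0.5448·0.207249 = 0.112900

Final: 0.112900


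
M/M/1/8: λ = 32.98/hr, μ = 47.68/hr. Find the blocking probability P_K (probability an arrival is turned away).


ρ = λ/μ = 32.98/47.68 = 0.6917
P_K = (1−ρ)ρ^K/(1−ρ^(K+1)) = (0.3083·0.052398)/(1 − 0.036243)
= 0.016155/0.963757 = 0.016762

Final: 0.016762


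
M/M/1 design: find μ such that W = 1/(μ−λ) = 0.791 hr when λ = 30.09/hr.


W = 1/(μ−λ) ⇒ μ − λ = 1/W = 1/0.791 = 1.2642
μ = λ + 1/W = 30.09 + 1.2642 = 31.3542 per hr

Final: 31.3542 /hr


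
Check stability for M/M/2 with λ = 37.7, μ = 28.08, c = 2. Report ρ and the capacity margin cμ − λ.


Total capacity cμ = 2·28.08 = 56.16/hr
ρ = λ/(cμ) = 37.7/56.16 = 0.6713
Stable ⇔ ρ < 1: YES
Spare capacity = cμ − λ = 56.16 − 37.7 = 18.46/hr

Final: ρ = 0.6713; stable; margin = 18.46/hr


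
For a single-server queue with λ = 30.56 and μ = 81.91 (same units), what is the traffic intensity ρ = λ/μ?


ρ = λ/μ = 30.56/81.91 = 0.3731

Final: 0.3731


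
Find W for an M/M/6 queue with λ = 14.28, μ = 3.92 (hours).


a = 3.6429; ρ = 0.6071; P₀ = 0.024826
Lq = P₀·a^c·ρ/(c!(1−ρ)²) = 0.31699
Wq = Lq/λ = 0.31699/14.28 = 0.02220 hr
W = Wq + 1/μ = 0.02220 + 0.25510 = 0.27730 hr

Final: 0.27730 hr


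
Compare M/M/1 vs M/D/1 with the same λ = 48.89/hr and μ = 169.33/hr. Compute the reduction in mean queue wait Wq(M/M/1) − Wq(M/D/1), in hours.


ρ = 48.89/169.33 = 0.2887
Wq(M/M/1) = ρ/(μ−λ) = 0.2887/120.44 = 0.002397 hr
Wq(M/D/1) = ρ/(2(μ−λ)) = 0.001199 hr
Savings = 0.002397 − 0.001199 = 0.001199 hr

Final: 0.001199 hr


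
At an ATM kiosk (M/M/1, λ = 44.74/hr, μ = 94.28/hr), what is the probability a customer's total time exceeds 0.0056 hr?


W ~ Exponential(μ−λ) for M/M/1.
μ − λ = 94.28 − 44.74 = 49.5400
P(W > t) = e^{−(μ−λ)t} = e^{−0.2774} = 0.757733

Final: 0.757733


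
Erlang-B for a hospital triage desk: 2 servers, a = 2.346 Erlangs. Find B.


B(c,a) = (a^c/c!) / Σ_{k=0}^{c} a^k/k!
a^2/2! = 2.751858
Σ terms (k=0..2): 1.00000 + 2.34600 + 2.75186 = 6.097858
B = 2.751858/6.097858 = 0.451283

Final: 0.451283


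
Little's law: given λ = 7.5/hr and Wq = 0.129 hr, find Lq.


Lq = λWq = 7.5·0.129 = 0.9675

Final: 0.9675


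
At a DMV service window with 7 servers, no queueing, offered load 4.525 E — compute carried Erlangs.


B(7,4.525) = 0.091630 (Erlang-B)
Carried load = a(1 − B) = 4.525·(1 − 0.091630) = 4.525·0.908370 = 4.1104 E

Final: 4.1104 Erlangs


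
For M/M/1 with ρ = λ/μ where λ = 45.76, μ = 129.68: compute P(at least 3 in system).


ρ = 45.76/129.68 = 0.3529
P(N ≥ n) = ρ^n = 0.3529^3 = 0.043938

Final: 0.043938


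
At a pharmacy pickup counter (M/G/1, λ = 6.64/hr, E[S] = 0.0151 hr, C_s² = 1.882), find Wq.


ρ = λ·E[S] = 6.64·0.0151 = 0.1003
E[S²] = E[S]²(1+C_s²) = 0.0151²·(1+1.882) = 0.0006571
Wq = λ·E[S²]/(2(1−ρ)) = 6.64·0.0006571/(2·0.8997) = 0.002425 hr

Final: 0.002425 hr


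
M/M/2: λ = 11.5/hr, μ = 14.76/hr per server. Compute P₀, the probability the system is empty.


a = λ/μ = 11.5/14.76 = 0.7791; ρ = a/c = 0.3896
Σ_{k=0}^{1} a^k/k! (terms k=0..1) = 1.00000 + 0.77913 = 1.77913
Tail: a^2/(2!(1−ρ)) = 0.60705/(2·0.6104) = 0.49723
P₀ = 1/(1.77913 + 0.49723) = 1/2.27636 = 0.439298

Final: 0.439298


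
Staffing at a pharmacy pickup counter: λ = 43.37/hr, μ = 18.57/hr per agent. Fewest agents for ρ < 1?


Stability requires cμ > λ ⇔ c > λ/μ.
λ/μ = 43.37/18.57 = 2.3355
Minimum integer c = ⌊2.3355⌋ + 1 = 3
Check: 3·18.57 = 55.71 > 43.37, while 2·18.57 = 37.14 ≤ 43.37

Final: 3 servers


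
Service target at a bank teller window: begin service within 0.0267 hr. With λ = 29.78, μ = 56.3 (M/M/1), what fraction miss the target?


ρ = 29.78/56.3 = 0.5290
P(Wq > t) = ρ·e^{−(μ−λ)t} = 0.5290·e^{−0.7081}
= 0.5290·0.492587 = 0.260555

Final: 0.260555


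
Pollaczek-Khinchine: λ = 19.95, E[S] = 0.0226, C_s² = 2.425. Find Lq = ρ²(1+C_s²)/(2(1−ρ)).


ρ = λ·E[S] = 19.95·0.0226 = 0.4509
Lq = ρ²(1+C_s²)/(2(1−ρ)) = 0.2033·(1+2.425)/(2·0.5491)
= 0.2033·3.4250/1.0983 = 0.63395

Final: 0.63395


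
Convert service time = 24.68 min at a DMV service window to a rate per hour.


μ = 1/(service time) in consistent units.
1 hour = 60 min, so μ = 60/24.68 = 2.4311 per hour

Final: 2.4311 /hr


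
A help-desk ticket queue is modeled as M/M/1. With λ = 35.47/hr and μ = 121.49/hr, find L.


ρ = λ/μ = 35.47/121.49 = 0.2920
L = ρ/(1−ρ) = 0.2920/(1 − 0.2920) = 0.2920/0.7080 = 0.4123

Final: 0.4123


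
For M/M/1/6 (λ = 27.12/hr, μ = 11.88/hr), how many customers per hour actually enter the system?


ρ = 2.2828; P_K = (1−ρ)ρ^6/(1−ρ^7) = 0.563692
λ_eff = λ(1 − P_K) = 27.12·(1 − 0.563692) = 27.12·0.436308 = 11.8327 /hr

Final: 11.8327 /hr


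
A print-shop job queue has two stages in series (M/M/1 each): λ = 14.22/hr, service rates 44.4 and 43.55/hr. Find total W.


Each node sees arrival rate λ = 14.22/hr (tandem ⇒ throughput preserved).
W₁ = 1/(μ₁−λ) = 1/(44.4−14.22) = 0.03313 hr
W₂ = 1/(μ₂−λ) = 1/(43.55−14.22) = 0.03409 hr
W_total = W₁ + W₂ = 0.03313 + 0.03409 = 0.06723 hr

Final: 0.06723 hr


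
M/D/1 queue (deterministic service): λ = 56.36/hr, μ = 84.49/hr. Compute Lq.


ρ = 56.36/84.49 = 0.6671
M/D/1: Lq = ρ²/(2(1−ρ)) = 0.4450/(2·0.3329) = 0.66825

Final: 0.66825


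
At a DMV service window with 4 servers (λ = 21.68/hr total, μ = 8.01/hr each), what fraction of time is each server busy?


ρ = λ/(cμ) = 21.68/(4·8.01) = 21.68/32.04 = 0.6767

Final: 0.6767


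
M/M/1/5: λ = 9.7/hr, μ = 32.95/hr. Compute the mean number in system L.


ρ = 9.7/32.95 = 0.2944
L = ρ[1 − (K+1)ρ^K + Kρ^(K+1)] / [(1−ρ)(1−ρ^(K+1))]
Numerator: 0.2944·(1 − 6·0.002211 + 5·0.0006509) = 0.291438
Denominator: (0.7056)·(0.999349) = 0.705155
L = 0.291438/0.705155 = 0.4133

Final: 0.4133


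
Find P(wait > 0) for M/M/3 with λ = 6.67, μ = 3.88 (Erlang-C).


a = λ/μ = 1.7191; ρ = a/3 = 0.5730
P₀ = 0.161820 (from M/M/c formula)
C(c,a) = [a^c/(c!(1−ρ))]·P₀ = [5.08022/(6·0.4270)]·0.161820
= 1.98302·0.161820 = 0.320893

Final: 0.320893


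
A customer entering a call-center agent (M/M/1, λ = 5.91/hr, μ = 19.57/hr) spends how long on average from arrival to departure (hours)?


W = 1/(μ−λ) = 1/(19.57 − 5.91) = 1/13.66 = 0.07321 hr

Final: 0.07321 hr


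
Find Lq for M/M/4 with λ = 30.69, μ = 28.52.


a = λ/μ = 1.0761; ρ = a/4 = 0.2690
P₀ = 0.340231
Lq = P₀·a^c·ρ / (c!·(1−ρ)²) = 0.340231·1.34088·0.2690/(24·0.53433)
= 0.009570

Final: 0.009570


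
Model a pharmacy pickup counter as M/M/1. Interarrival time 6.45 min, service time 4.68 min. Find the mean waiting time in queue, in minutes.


λ = 60/6.45 = 9.3023 /hr
μ = 60/4.68 = 12.8205 /hr
ρ = λ/μ = 9.3023/12.8205 = 0.7256
Wq = ρ/(μ−λ) = 0.7256/(12.8205−9.3023) = 0.20624 hr
In minutes: 0.20624·60 = 12.374 min

Final: 12.374 min


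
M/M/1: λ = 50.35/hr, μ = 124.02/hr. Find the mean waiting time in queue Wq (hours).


ρ = 50.35/124.02 = 0.4060
Wq = ρ/(μ−λ) = 0.4060/(124.02 − 50.35) = 0.4060/73.67 = 0.005511 hr

Final: 0.005511 hr


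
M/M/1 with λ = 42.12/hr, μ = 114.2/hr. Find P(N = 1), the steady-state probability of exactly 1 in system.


ρ = 42.12/114.2 = 0.3688
P_n = (1−ρ)·ρ^n = (1 − 0.3688)·0.3688^1 = 0.6312·0.368827 = 0.232794

Final: 0.232794


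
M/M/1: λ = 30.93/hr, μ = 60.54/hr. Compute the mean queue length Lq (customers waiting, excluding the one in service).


ρ = 30.93/60.54 = 0.5109
Lq = ρ²/(1−ρ) = 0.2610/0.4891 = 0.5337

Final: 0.5337


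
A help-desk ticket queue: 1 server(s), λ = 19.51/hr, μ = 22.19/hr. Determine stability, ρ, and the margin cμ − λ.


Total capacity cμ = 1·22.19 = 22.19/hr
ρ = λ/(cμ) = 19.51/22.19 = 0.8792
Stable ⇔ ρ < 1: YES
Spare capacity = cμ − λ = 22.19 − 19.51 = 2.68/hr

Final: ρ = 0.8792; stable; margin = 2.68/hr


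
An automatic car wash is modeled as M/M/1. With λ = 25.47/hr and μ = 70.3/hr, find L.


ρ = λ/μ = 25.47/70.3 = 0.3623
L = ρ/(1−ρ) = 0.3623/(1 − 0.3623) = 0.3623/0.6377 = 0.5681

Final: 0.5681


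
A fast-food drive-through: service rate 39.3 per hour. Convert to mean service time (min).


Mean service time = 1/μ = 1/39.3 hour = 0.02545 hour
In minutes: 0.02545 × 60 = 1.5267 min

Final: 1.5267 min


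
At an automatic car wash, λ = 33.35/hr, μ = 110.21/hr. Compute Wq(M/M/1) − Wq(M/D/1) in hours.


ρ = 33.35/110.21 = 0.3026
Wq(M/M/1) = ρ/(μ−λ) = 0.3026/76.86 = 0.003937 hr
Wq(M/D/1) = ρ/(2(μ−λ)) = 0.001969 hr
Savings = 0.003937 − 0.001969 = 0.001969 hr

Final: 0.001969 hr


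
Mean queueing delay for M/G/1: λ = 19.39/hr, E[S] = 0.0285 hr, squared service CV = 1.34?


ρ = λ·E[S] = 19.39·0.0285 = 0.5526
E[S²] = E[S]²(1+C_s²) = 0.0285²·(1+1.34) = 0.001901
Wq = λ·E[S²]/(2(1−ρ)) = 19.39·0.001901/(2·0.4474) = 0.04119 hr

Final: 0.04119 hr


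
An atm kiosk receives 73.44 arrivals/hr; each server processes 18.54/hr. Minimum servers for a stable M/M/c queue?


Stability requires cμ > λ ⇔ c > λ/μ.
λ/μ = 73.44/18.54 = 3.9612
Minimum integer c = ⌊3.9612⌋ + 1 = 4
Check: 4·18.54 = 74.16 > 73.44, while 3·18.54 = 55.62 ≤ 73.44

Final: 4 servers


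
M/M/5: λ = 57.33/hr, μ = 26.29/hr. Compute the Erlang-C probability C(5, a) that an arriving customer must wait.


a = λ/μ = 2.1807; ρ = a/5 = 0.4361
P₀ = 0.111636 (from M/M/c formula)
C(c,a) = [a^c/(c!(1−ρ))]·P₀ = [49.31247/(120·0.5639)]·0.111636
= 0.72879·0.111636 = 0.081359

Final: 0.081359


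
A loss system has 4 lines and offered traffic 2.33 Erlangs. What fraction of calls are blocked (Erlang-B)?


B(c,a) = (a^c/c!) / Σ_{k=0}^{c} a^k/k!
a^4/4! = 1.228040
Σ terms (k=0..4): 1.00000 + 2.33000 + 2.71445 + 2.10822 + 1.22804 = 9.380713
B = 1.228040/9.380713 = 0.130911

Final: 0.130911


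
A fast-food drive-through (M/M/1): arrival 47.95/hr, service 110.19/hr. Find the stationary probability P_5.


ρ = 47.95/110.19 = 0.4352
P_n = (1−ρ)·ρ^n = (1 − 0.4352)·0.4352^5 = 0.5648·0.015604 = 0.008814

Final: 0.008814


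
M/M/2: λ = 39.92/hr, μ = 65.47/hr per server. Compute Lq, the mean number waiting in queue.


a = λ/μ = 0.6097; ρ = a/2 = 0.3049
P₀ = 0.532717
Lq = P₀·a^c·ρ / (c!·(1−ρ)²) = 0.532717·0.37179·0.3049/(2·0.48320)
= 0.06248

Final: 0.06248


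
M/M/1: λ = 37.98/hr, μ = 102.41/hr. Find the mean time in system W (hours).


W = 1/(μ−λ) = 1/(102.41 − 37.98) = 1/64.43 = 0.01552 hr

Final: 0.01552 hr


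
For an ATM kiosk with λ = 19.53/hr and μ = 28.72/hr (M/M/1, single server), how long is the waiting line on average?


ρ = 19.53/28.72 = 0.6800
Lq = ρ²/(1−ρ) = 0.4624/0.3200 = 1.4451

Final: 1.4451


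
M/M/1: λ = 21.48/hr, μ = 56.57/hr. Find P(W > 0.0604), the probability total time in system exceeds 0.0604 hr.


W ~ Exponential(μ−λ) for M/M/1.
μ − λ = 56.57 − 21.48 = 35.0900
P(W > t) = e^{−(μ−λ)t} = e^{−2.1194} = 0.120099

Final: 0.120099


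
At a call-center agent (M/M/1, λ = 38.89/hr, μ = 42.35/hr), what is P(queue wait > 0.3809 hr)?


ρ = 38.89/42.35 = 0.9183
P(Wq > t) = ρ·e^{−(μ−λ)t} = 0.9183·e^{−1.3179}
= 0.9183·0.267693 = 0.245823

Final: 0.245823


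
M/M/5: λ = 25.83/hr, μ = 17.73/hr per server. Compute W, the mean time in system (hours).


a = 1.4569; ρ = 0.2914; P₀ = 0.232651
Lq = P₀·a^c·ρ/(c!(1−ρ)²) = 0.007383
Wq = Lq/λ = 0.007383/25.83 = 0.0002858 hr
W = Wq + 1/μ = 0.0002858 + 0.05640 = 0.05669 hr

Final: 0.05669 hr


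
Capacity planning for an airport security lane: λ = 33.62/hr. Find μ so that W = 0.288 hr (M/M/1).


W = 1/(μ−λ) ⇒ μ − λ = 1/W = 1/0.288 = 3.4722
μ = λ + 1/W = 33.62 + 3.4722 = 37.0922 per hr

Final: 37.0922 /hr


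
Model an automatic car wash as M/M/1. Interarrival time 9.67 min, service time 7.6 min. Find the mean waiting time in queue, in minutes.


λ = 60/9.67 = 6.2048 /hr
μ = 60/7.6 = 7.8947 /hr
ρ = λ/μ = 6.2048/7.8947 = 0.7859
Wq = ρ/(μ−λ) = 0.7859/(7.8947−6.2048) = 0.46506 hr
In minutes: 0.46506·60 = 27.903 min

Final: 27.903 min


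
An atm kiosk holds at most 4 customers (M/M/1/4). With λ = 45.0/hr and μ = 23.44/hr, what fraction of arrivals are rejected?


ρ = λ/μ = 45.0/23.44 = 1.9198
P_K = (1−ρ)ρ^K/(1−ρ^(K+1)) = (-0.9198·13.583748)/(1 − 26.078015)
= -12.494267/-25.078015 = 0.498216

Final: 0.498216


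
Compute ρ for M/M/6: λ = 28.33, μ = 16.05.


ρ = λ/(cμ) = 28.33/(6·16.05) = 28.33/96.30 = 0.2942

Final: 0.2942


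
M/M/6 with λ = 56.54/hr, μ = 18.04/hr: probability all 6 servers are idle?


a = λ/μ = 56.54/18.04 = 3.1341; ρ = a/c = 0.5224
Σ_{k=0}^{5} a^k/k! (terms k=0..5) = 1.00000 + 3.13415 + 4.91144 + 5.13105 + 4.02037 + 2.52008 = 20.71709
Tail: a^6/(6!(1−ρ)) = 947.79765/(720·0.4776) = 2.75601
P₀ = 1/(20.71709 + 2.75601) = 1/23.47310 = 0.042602

Final: 0.042602


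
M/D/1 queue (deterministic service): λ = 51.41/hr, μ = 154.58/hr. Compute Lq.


ρ = 51.41/154.58 = 0.3326
M/D/1: Lq = ρ²/(2(1−ρ)) = 0.1106/(2·0.6674) = 0.08286

Final: 0.08286


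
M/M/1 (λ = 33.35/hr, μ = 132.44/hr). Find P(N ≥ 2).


ρ = 33.35/132.44 = 0.2518
P(N ≥ n) = ρ^n = 0.2518^2 = 0.063409

Final: 0.063409


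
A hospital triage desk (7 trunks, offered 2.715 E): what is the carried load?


B(7,2.715) = 0.014382 (Erlang-B)
Carried load = a(1 − B) = 2.715·(1 − 0.014382) = 2.715·0.985618 = 2.6760 E

Final: 2.6760 Erlangs


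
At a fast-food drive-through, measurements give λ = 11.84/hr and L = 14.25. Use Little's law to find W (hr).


W = L/λ = 14.25/11.84 = 1.2035 hr

Final: 1.2035 hr


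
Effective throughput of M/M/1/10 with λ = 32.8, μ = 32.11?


ρ = 1.0215; P_K = (1−ρ)ρ^10/(1−ρ^11) = 0.100877
λ_eff = λ(1 − P_K) = 32.8·(1 − 0.100877) = 32.8·0.899123 = 29.4912 /hr

Final: 29.4912 /hr


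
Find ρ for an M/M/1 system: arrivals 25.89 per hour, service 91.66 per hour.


ρ = λ/μ = 25.89/91.66 = 0.2825

Final: 0.2825


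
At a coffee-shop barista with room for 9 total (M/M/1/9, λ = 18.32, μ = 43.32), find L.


ρ = 18.32/43.32 = 0.4229
L = ρ[1 − (K+1)ρ^K + Kρ^(K+1)] / [(1−ρ)(1−ρ^(K+1))]
Numerator: 0.4229·(1 − 10·0.0004326 + 9·0.0001830) = 0.421766
Denominator: (0.5771)·(0.999817) = 0.576995
L = 0.421766/0.576995 = 0.7310

Final: 0.7310


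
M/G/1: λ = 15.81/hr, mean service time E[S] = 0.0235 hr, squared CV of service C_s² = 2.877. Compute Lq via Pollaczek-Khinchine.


ρ = λ·E[S] = 15.81·0.0235 = 0.3715
Lq = ρ²(1+C_s²)/(2(1−ρ)) = 0.1380·(1+2.877)/(2·0.6285)
= 0.1380·3.8770/1.2569 = 0.42578

Final: 0.42578


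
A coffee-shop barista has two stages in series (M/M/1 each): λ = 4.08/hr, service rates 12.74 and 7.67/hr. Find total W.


Each node sees arrival rate λ = 4.08/hr (tandem ⇒ throughput preserved).
W₁ = 1/(μ₁−λ) = 1/(12.74−4.08) = 0.11547 hr
W₂ = 1/(μ₂−λ) = 1/(7.67−4.08) = 0.27855 hr
W_total = W₁ + W₂ = 0.11547 + 0.27855 = 0.39402 hr

Final: 0.39402 hr


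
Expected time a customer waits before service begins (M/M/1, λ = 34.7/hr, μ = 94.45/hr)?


ρ = 34.7/94.45 = 0.3674
Wq = ρ/(μ−λ) = 0.3674/(94.45 − 34.7) = 0.3674/59.75 = 0.006149 hr

Final: 0.006149 hr


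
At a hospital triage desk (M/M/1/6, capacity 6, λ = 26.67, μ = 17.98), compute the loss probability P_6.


ρ = λ/μ = 26.67/17.98 = 1.4833
P_K = (1−ρ)ρ^K/(1−ρ^(K+1)) = (-0.4833·10.651235)/(1 − 15.799135)
= -5.147899/-14.799135 = 0.347851

Final: 0.347851


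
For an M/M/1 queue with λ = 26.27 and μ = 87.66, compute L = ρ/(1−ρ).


ρ = λ/μ = 26.27/87.66 = 0.2997
L = ρ/(1−ρ) = 0.2997/(1 − 0.2997) = 0.2997/0.7003 = 0.4279

Final: 0.4279


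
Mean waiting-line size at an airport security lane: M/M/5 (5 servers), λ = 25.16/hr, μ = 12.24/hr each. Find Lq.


a = λ/μ = 2.0556; ρ = a/5 = 0.4111
P₀ = 0.126920
Lq = P₀·a^c·ρ / (c!·(1−ρ)²) = 0.126920·36.69831·0.4111/(120·0.34679)
= 0.04601

Final: 0.04601


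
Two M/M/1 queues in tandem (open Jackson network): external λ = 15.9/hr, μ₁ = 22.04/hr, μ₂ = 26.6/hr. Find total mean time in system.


Each node sees arrival rate λ = 15.9/hr (tandem ⇒ throughput preserved).
W₁ = 1/(μ₁−λ) = 1/(22.04−15.9) = 0.16287 hr
W₂ = 1/(μ₂−λ) = 1/(26.6−15.9) = 0.09346 hr
W_total = W₁ + W₂ = 0.16287 + 0.09346 = 0.25632 hr

Final: 0.25632 hr


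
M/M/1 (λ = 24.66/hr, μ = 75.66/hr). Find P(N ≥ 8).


ρ = 24.66/75.66 = 0.3259
P(N ≥ n) = ρ^n = 0.3259^8 = 0.0001274

Final: 0.0001274


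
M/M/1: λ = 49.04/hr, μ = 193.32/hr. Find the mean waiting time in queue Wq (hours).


ρ = 49.04/193.32 = 0.2537
Wq = ρ/(μ−λ) = 0.2537/(193.32 − 49.04) = 0.2537/144.28 = 0.001758 hr

Final: 0.001758 hr


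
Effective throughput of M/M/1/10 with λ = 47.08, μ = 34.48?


ρ = 1.3654; P_K = (1−ρ)ρ^10/(1−ρ^11) = 0.276623
λ_eff = λ(1 − P_K) = 47.08·(1 − 0.276623) = 47.08·0.723377 = 34.0566 /hr

Final: 34.0566 /hr


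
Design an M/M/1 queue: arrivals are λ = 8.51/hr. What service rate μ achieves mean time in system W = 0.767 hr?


W = 1/(μ−λ) ⇒ μ − λ = 1/W = 1/0.767 = 1.3038
μ = λ + 1/W = 8.51 + 1.3038 = 9.8138 per hr

Final: 9.8138 /hr


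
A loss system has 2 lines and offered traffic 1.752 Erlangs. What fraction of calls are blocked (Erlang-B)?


B(c,a) = (a^c/c!) / Σ_{k=0}^{c} a^k/k!
a^2/2! = 1.534752
Σ terms (k=0..2): 1.00000 + 1.75200 + 1.53475 = 4.286752
B = 1.534752/4.286752 = 0.358022

Final: 0.358022


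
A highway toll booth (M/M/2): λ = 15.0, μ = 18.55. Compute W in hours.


a = 0.8086; ρ = 0.4043; P₀ = 0.424184
Lq = P₀·a^c·ρ/(c!(1−ρ)²) = 0.15802
Wq = Lq/λ = 0.15802/15.0 = 0.01053 hr
W = Wq + 1/μ = 0.01053 + 0.05391 = 0.06444 hr

Final: 0.06444 hr


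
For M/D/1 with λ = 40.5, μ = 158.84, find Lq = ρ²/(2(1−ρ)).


ρ = 40.5/158.84 = 0.2550
M/D/1: Lq = ρ²/(2(1−ρ)) = 0.06501/(2·0.7450) = 0.04363

Final: 0.04363


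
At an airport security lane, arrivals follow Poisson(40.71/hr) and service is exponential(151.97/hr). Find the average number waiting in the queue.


ρ = 40.71/151.97 = 0.2679
Lq = ρ²/(1−ρ) = 0.07176/0.7321 = 0.09802

Final: 0.09802


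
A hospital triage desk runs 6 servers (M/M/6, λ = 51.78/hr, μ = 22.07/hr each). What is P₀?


a = λ/μ = 51.78/22.07 = 2.3462; ρ = a/c = 0.3910
Σ_{k=0}^{5} a^k/k! (terms k=0..5) = 1.00000 + 2.34617 + 2.75226 + 2.15242 + 1.26249 + 0.59240 = 10.10575
Tail: a^6/(6!(1−ρ)) = 166.78549/(720·0.6090) = 0.38039
P₀ = 1/(10.10575 + 0.38039) = 1/10.48614 = 0.095364

Final: 0.095364


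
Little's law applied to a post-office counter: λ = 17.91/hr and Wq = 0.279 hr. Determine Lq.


Lq = λWq = 17.91·0.279 = 4.9969

Final: 4.9969


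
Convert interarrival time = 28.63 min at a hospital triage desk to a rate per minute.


λ = 1/(interarrival time) in consistent units.
1 minute = 1 min, so λ = 1/28.63 = 0.03493 per minute

Final: 0.03493 /min


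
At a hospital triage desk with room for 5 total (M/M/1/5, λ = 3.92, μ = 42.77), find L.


ρ = 3.92/42.77 = 0.09165
L = ρ[1 − (K+1)ρ^K + Kρ^(K+1)] / [(1−ρ)(1−ρ^(K+1))]
Numerator: 0.09165·(1 − 6·0.000006467 + 5·0.0000005928) = 0.091650
Denominator: (0.9083)·(0.999999) = 0.908346
L = 0.091650/0.908346 = 0.1009

Final: 0.1009
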